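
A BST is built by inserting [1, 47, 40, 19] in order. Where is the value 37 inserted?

Starting tree (level order): [1, None, 47, 40, None, 19]
Insertion path: 1 -> 47 -> 40 -> 19
Result: insert 37 as right child of 19
Final tree (level order): [1, None, 47, 40, None, 19, None, None, 37]


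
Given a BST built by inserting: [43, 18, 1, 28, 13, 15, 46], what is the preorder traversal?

Tree insertion order: [43, 18, 1, 28, 13, 15, 46]
Tree (level-order array): [43, 18, 46, 1, 28, None, None, None, 13, None, None, None, 15]
Preorder traversal: [43, 18, 1, 13, 15, 28, 46]


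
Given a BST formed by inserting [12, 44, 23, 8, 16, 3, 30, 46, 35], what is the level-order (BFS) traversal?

Tree insertion order: [12, 44, 23, 8, 16, 3, 30, 46, 35]
Tree (level-order array): [12, 8, 44, 3, None, 23, 46, None, None, 16, 30, None, None, None, None, None, 35]
BFS from the root, enqueuing left then right child of each popped node:
  queue [12] -> pop 12, enqueue [8, 44], visited so far: [12]
  queue [8, 44] -> pop 8, enqueue [3], visited so far: [12, 8]
  queue [44, 3] -> pop 44, enqueue [23, 46], visited so far: [12, 8, 44]
  queue [3, 23, 46] -> pop 3, enqueue [none], visited so far: [12, 8, 44, 3]
  queue [23, 46] -> pop 23, enqueue [16, 30], visited so far: [12, 8, 44, 3, 23]
  queue [46, 16, 30] -> pop 46, enqueue [none], visited so far: [12, 8, 44, 3, 23, 46]
  queue [16, 30] -> pop 16, enqueue [none], visited so far: [12, 8, 44, 3, 23, 46, 16]
  queue [30] -> pop 30, enqueue [35], visited so far: [12, 8, 44, 3, 23, 46, 16, 30]
  queue [35] -> pop 35, enqueue [none], visited so far: [12, 8, 44, 3, 23, 46, 16, 30, 35]
Result: [12, 8, 44, 3, 23, 46, 16, 30, 35]


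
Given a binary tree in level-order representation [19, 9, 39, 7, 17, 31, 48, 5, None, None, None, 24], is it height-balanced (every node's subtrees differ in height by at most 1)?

Tree (level-order array): [19, 9, 39, 7, 17, 31, 48, 5, None, None, None, 24]
Definition: a tree is height-balanced if, at every node, |h(left) - h(right)| <= 1 (empty subtree has height -1).
Bottom-up per-node check:
  node 5: h_left=-1, h_right=-1, diff=0 [OK], height=0
  node 7: h_left=0, h_right=-1, diff=1 [OK], height=1
  node 17: h_left=-1, h_right=-1, diff=0 [OK], height=0
  node 9: h_left=1, h_right=0, diff=1 [OK], height=2
  node 24: h_left=-1, h_right=-1, diff=0 [OK], height=0
  node 31: h_left=0, h_right=-1, diff=1 [OK], height=1
  node 48: h_left=-1, h_right=-1, diff=0 [OK], height=0
  node 39: h_left=1, h_right=0, diff=1 [OK], height=2
  node 19: h_left=2, h_right=2, diff=0 [OK], height=3
All nodes satisfy the balance condition.
Result: Balanced


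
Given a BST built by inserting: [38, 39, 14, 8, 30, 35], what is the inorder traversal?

Tree insertion order: [38, 39, 14, 8, 30, 35]
Tree (level-order array): [38, 14, 39, 8, 30, None, None, None, None, None, 35]
Inorder traversal: [8, 14, 30, 35, 38, 39]


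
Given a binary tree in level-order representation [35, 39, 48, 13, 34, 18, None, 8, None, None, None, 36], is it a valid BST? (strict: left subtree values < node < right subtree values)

Level-order array: [35, 39, 48, 13, 34, 18, None, 8, None, None, None, 36]
Validate using subtree bounds (lo, hi): at each node, require lo < value < hi,
then recurse left with hi=value and right with lo=value.
Preorder trace (stopping at first violation):
  at node 35 with bounds (-inf, +inf): OK
  at node 39 with bounds (-inf, 35): VIOLATION
Node 39 violates its bound: not (-inf < 39 < 35).
Result: Not a valid BST


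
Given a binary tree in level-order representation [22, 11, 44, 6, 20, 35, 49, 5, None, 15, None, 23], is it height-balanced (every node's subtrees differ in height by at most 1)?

Tree (level-order array): [22, 11, 44, 6, 20, 35, 49, 5, None, 15, None, 23]
Definition: a tree is height-balanced if, at every node, |h(left) - h(right)| <= 1 (empty subtree has height -1).
Bottom-up per-node check:
  node 5: h_left=-1, h_right=-1, diff=0 [OK], height=0
  node 6: h_left=0, h_right=-1, diff=1 [OK], height=1
  node 15: h_left=-1, h_right=-1, diff=0 [OK], height=0
  node 20: h_left=0, h_right=-1, diff=1 [OK], height=1
  node 11: h_left=1, h_right=1, diff=0 [OK], height=2
  node 23: h_left=-1, h_right=-1, diff=0 [OK], height=0
  node 35: h_left=0, h_right=-1, diff=1 [OK], height=1
  node 49: h_left=-1, h_right=-1, diff=0 [OK], height=0
  node 44: h_left=1, h_right=0, diff=1 [OK], height=2
  node 22: h_left=2, h_right=2, diff=0 [OK], height=3
All nodes satisfy the balance condition.
Result: Balanced


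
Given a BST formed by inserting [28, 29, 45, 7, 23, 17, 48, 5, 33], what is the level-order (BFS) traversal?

Tree insertion order: [28, 29, 45, 7, 23, 17, 48, 5, 33]
Tree (level-order array): [28, 7, 29, 5, 23, None, 45, None, None, 17, None, 33, 48]
BFS from the root, enqueuing left then right child of each popped node:
  queue [28] -> pop 28, enqueue [7, 29], visited so far: [28]
  queue [7, 29] -> pop 7, enqueue [5, 23], visited so far: [28, 7]
  queue [29, 5, 23] -> pop 29, enqueue [45], visited so far: [28, 7, 29]
  queue [5, 23, 45] -> pop 5, enqueue [none], visited so far: [28, 7, 29, 5]
  queue [23, 45] -> pop 23, enqueue [17], visited so far: [28, 7, 29, 5, 23]
  queue [45, 17] -> pop 45, enqueue [33, 48], visited so far: [28, 7, 29, 5, 23, 45]
  queue [17, 33, 48] -> pop 17, enqueue [none], visited so far: [28, 7, 29, 5, 23, 45, 17]
  queue [33, 48] -> pop 33, enqueue [none], visited so far: [28, 7, 29, 5, 23, 45, 17, 33]
  queue [48] -> pop 48, enqueue [none], visited so far: [28, 7, 29, 5, 23, 45, 17, 33, 48]
Result: [28, 7, 29, 5, 23, 45, 17, 33, 48]


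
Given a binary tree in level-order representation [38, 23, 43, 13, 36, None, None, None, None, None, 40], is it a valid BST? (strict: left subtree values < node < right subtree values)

Level-order array: [38, 23, 43, 13, 36, None, None, None, None, None, 40]
Validate using subtree bounds (lo, hi): at each node, require lo < value < hi,
then recurse left with hi=value and right with lo=value.
Preorder trace (stopping at first violation):
  at node 38 with bounds (-inf, +inf): OK
  at node 23 with bounds (-inf, 38): OK
  at node 13 with bounds (-inf, 23): OK
  at node 36 with bounds (23, 38): OK
  at node 40 with bounds (36, 38): VIOLATION
Node 40 violates its bound: not (36 < 40 < 38).
Result: Not a valid BST


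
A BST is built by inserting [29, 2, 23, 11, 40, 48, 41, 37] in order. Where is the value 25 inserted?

Starting tree (level order): [29, 2, 40, None, 23, 37, 48, 11, None, None, None, 41]
Insertion path: 29 -> 2 -> 23
Result: insert 25 as right child of 23
Final tree (level order): [29, 2, 40, None, 23, 37, 48, 11, 25, None, None, 41]


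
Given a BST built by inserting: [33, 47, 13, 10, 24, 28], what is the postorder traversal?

Tree insertion order: [33, 47, 13, 10, 24, 28]
Tree (level-order array): [33, 13, 47, 10, 24, None, None, None, None, None, 28]
Postorder traversal: [10, 28, 24, 13, 47, 33]


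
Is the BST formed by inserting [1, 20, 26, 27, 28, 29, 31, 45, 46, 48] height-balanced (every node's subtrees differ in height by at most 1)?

Tree (level-order array): [1, None, 20, None, 26, None, 27, None, 28, None, 29, None, 31, None, 45, None, 46, None, 48]
Definition: a tree is height-balanced if, at every node, |h(left) - h(right)| <= 1 (empty subtree has height -1).
Bottom-up per-node check:
  node 48: h_left=-1, h_right=-1, diff=0 [OK], height=0
  node 46: h_left=-1, h_right=0, diff=1 [OK], height=1
  node 45: h_left=-1, h_right=1, diff=2 [FAIL (|-1-1|=2 > 1)], height=2
  node 31: h_left=-1, h_right=2, diff=3 [FAIL (|-1-2|=3 > 1)], height=3
  node 29: h_left=-1, h_right=3, diff=4 [FAIL (|-1-3|=4 > 1)], height=4
  node 28: h_left=-1, h_right=4, diff=5 [FAIL (|-1-4|=5 > 1)], height=5
  node 27: h_left=-1, h_right=5, diff=6 [FAIL (|-1-5|=6 > 1)], height=6
  node 26: h_left=-1, h_right=6, diff=7 [FAIL (|-1-6|=7 > 1)], height=7
  node 20: h_left=-1, h_right=7, diff=8 [FAIL (|-1-7|=8 > 1)], height=8
  node 1: h_left=-1, h_right=8, diff=9 [FAIL (|-1-8|=9 > 1)], height=9
Node 45 violates the condition: |-1 - 1| = 2 > 1.
Result: Not balanced


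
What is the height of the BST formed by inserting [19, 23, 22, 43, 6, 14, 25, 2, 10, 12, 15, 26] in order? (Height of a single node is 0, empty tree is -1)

Insertion order: [19, 23, 22, 43, 6, 14, 25, 2, 10, 12, 15, 26]
Tree (level-order array): [19, 6, 23, 2, 14, 22, 43, None, None, 10, 15, None, None, 25, None, None, 12, None, None, None, 26]
Compute height bottom-up (empty subtree = -1):
  height(2) = 1 + max(-1, -1) = 0
  height(12) = 1 + max(-1, -1) = 0
  height(10) = 1 + max(-1, 0) = 1
  height(15) = 1 + max(-1, -1) = 0
  height(14) = 1 + max(1, 0) = 2
  height(6) = 1 + max(0, 2) = 3
  height(22) = 1 + max(-1, -1) = 0
  height(26) = 1 + max(-1, -1) = 0
  height(25) = 1 + max(-1, 0) = 1
  height(43) = 1 + max(1, -1) = 2
  height(23) = 1 + max(0, 2) = 3
  height(19) = 1 + max(3, 3) = 4
Height = 4


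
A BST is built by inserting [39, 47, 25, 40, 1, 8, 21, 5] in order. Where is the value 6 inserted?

Starting tree (level order): [39, 25, 47, 1, None, 40, None, None, 8, None, None, 5, 21]
Insertion path: 39 -> 25 -> 1 -> 8 -> 5
Result: insert 6 as right child of 5
Final tree (level order): [39, 25, 47, 1, None, 40, None, None, 8, None, None, 5, 21, None, 6]


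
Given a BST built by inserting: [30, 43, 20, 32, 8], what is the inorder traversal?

Tree insertion order: [30, 43, 20, 32, 8]
Tree (level-order array): [30, 20, 43, 8, None, 32]
Inorder traversal: [8, 20, 30, 32, 43]


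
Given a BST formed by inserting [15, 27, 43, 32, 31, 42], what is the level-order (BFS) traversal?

Tree insertion order: [15, 27, 43, 32, 31, 42]
Tree (level-order array): [15, None, 27, None, 43, 32, None, 31, 42]
BFS from the root, enqueuing left then right child of each popped node:
  queue [15] -> pop 15, enqueue [27], visited so far: [15]
  queue [27] -> pop 27, enqueue [43], visited so far: [15, 27]
  queue [43] -> pop 43, enqueue [32], visited so far: [15, 27, 43]
  queue [32] -> pop 32, enqueue [31, 42], visited so far: [15, 27, 43, 32]
  queue [31, 42] -> pop 31, enqueue [none], visited so far: [15, 27, 43, 32, 31]
  queue [42] -> pop 42, enqueue [none], visited so far: [15, 27, 43, 32, 31, 42]
Result: [15, 27, 43, 32, 31, 42]


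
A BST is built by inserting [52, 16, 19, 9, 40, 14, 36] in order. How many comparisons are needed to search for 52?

Search path for 52: 52
Found: True
Comparisons: 1


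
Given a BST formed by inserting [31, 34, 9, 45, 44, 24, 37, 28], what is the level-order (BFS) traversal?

Tree insertion order: [31, 34, 9, 45, 44, 24, 37, 28]
Tree (level-order array): [31, 9, 34, None, 24, None, 45, None, 28, 44, None, None, None, 37]
BFS from the root, enqueuing left then right child of each popped node:
  queue [31] -> pop 31, enqueue [9, 34], visited so far: [31]
  queue [9, 34] -> pop 9, enqueue [24], visited so far: [31, 9]
  queue [34, 24] -> pop 34, enqueue [45], visited so far: [31, 9, 34]
  queue [24, 45] -> pop 24, enqueue [28], visited so far: [31, 9, 34, 24]
  queue [45, 28] -> pop 45, enqueue [44], visited so far: [31, 9, 34, 24, 45]
  queue [28, 44] -> pop 28, enqueue [none], visited so far: [31, 9, 34, 24, 45, 28]
  queue [44] -> pop 44, enqueue [37], visited so far: [31, 9, 34, 24, 45, 28, 44]
  queue [37] -> pop 37, enqueue [none], visited so far: [31, 9, 34, 24, 45, 28, 44, 37]
Result: [31, 9, 34, 24, 45, 28, 44, 37]


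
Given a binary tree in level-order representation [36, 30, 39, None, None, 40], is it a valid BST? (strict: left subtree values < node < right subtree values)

Level-order array: [36, 30, 39, None, None, 40]
Validate using subtree bounds (lo, hi): at each node, require lo < value < hi,
then recurse left with hi=value and right with lo=value.
Preorder trace (stopping at first violation):
  at node 36 with bounds (-inf, +inf): OK
  at node 30 with bounds (-inf, 36): OK
  at node 39 with bounds (36, +inf): OK
  at node 40 with bounds (36, 39): VIOLATION
Node 40 violates its bound: not (36 < 40 < 39).
Result: Not a valid BST


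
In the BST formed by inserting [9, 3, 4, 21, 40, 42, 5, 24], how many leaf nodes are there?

Tree built from: [9, 3, 4, 21, 40, 42, 5, 24]
Tree (level-order array): [9, 3, 21, None, 4, None, 40, None, 5, 24, 42]
Rule: A leaf has 0 children.
Per-node child counts:
  node 9: 2 child(ren)
  node 3: 1 child(ren)
  node 4: 1 child(ren)
  node 5: 0 child(ren)
  node 21: 1 child(ren)
  node 40: 2 child(ren)
  node 24: 0 child(ren)
  node 42: 0 child(ren)
Matching nodes: [5, 24, 42]
Count of leaf nodes: 3


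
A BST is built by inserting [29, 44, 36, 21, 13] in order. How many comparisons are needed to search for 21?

Search path for 21: 29 -> 21
Found: True
Comparisons: 2


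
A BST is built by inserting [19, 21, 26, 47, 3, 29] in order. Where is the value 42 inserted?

Starting tree (level order): [19, 3, 21, None, None, None, 26, None, 47, 29]
Insertion path: 19 -> 21 -> 26 -> 47 -> 29
Result: insert 42 as right child of 29
Final tree (level order): [19, 3, 21, None, None, None, 26, None, 47, 29, None, None, 42]


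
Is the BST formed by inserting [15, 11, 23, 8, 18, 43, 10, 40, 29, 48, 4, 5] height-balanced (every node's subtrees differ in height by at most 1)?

Tree (level-order array): [15, 11, 23, 8, None, 18, 43, 4, 10, None, None, 40, 48, None, 5, None, None, 29]
Definition: a tree is height-balanced if, at every node, |h(left) - h(right)| <= 1 (empty subtree has height -1).
Bottom-up per-node check:
  node 5: h_left=-1, h_right=-1, diff=0 [OK], height=0
  node 4: h_left=-1, h_right=0, diff=1 [OK], height=1
  node 10: h_left=-1, h_right=-1, diff=0 [OK], height=0
  node 8: h_left=1, h_right=0, diff=1 [OK], height=2
  node 11: h_left=2, h_right=-1, diff=3 [FAIL (|2--1|=3 > 1)], height=3
  node 18: h_left=-1, h_right=-1, diff=0 [OK], height=0
  node 29: h_left=-1, h_right=-1, diff=0 [OK], height=0
  node 40: h_left=0, h_right=-1, diff=1 [OK], height=1
  node 48: h_left=-1, h_right=-1, diff=0 [OK], height=0
  node 43: h_left=1, h_right=0, diff=1 [OK], height=2
  node 23: h_left=0, h_right=2, diff=2 [FAIL (|0-2|=2 > 1)], height=3
  node 15: h_left=3, h_right=3, diff=0 [OK], height=4
Node 11 violates the condition: |2 - -1| = 3 > 1.
Result: Not balanced


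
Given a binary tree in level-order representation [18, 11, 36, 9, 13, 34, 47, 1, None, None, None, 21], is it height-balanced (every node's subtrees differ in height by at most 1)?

Tree (level-order array): [18, 11, 36, 9, 13, 34, 47, 1, None, None, None, 21]
Definition: a tree is height-balanced if, at every node, |h(left) - h(right)| <= 1 (empty subtree has height -1).
Bottom-up per-node check:
  node 1: h_left=-1, h_right=-1, diff=0 [OK], height=0
  node 9: h_left=0, h_right=-1, diff=1 [OK], height=1
  node 13: h_left=-1, h_right=-1, diff=0 [OK], height=0
  node 11: h_left=1, h_right=0, diff=1 [OK], height=2
  node 21: h_left=-1, h_right=-1, diff=0 [OK], height=0
  node 34: h_left=0, h_right=-1, diff=1 [OK], height=1
  node 47: h_left=-1, h_right=-1, diff=0 [OK], height=0
  node 36: h_left=1, h_right=0, diff=1 [OK], height=2
  node 18: h_left=2, h_right=2, diff=0 [OK], height=3
All nodes satisfy the balance condition.
Result: Balanced


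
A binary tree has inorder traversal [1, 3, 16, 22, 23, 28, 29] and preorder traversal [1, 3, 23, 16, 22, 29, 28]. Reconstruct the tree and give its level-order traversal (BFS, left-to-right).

Inorder:  [1, 3, 16, 22, 23, 28, 29]
Preorder: [1, 3, 23, 16, 22, 29, 28]
Algorithm: preorder visits root first, so consume preorder in order;
for each root, split the current inorder slice at that value into
left-subtree inorder and right-subtree inorder, then recurse.
Recursive splits:
  root=1; inorder splits into left=[], right=[3, 16, 22, 23, 28, 29]
  root=3; inorder splits into left=[], right=[16, 22, 23, 28, 29]
  root=23; inorder splits into left=[16, 22], right=[28, 29]
  root=16; inorder splits into left=[], right=[22]
  root=22; inorder splits into left=[], right=[]
  root=29; inorder splits into left=[28], right=[]
  root=28; inorder splits into left=[], right=[]
Reconstructed level-order: [1, 3, 23, 16, 29, 22, 28]


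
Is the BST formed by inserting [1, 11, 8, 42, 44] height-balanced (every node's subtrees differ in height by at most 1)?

Tree (level-order array): [1, None, 11, 8, 42, None, None, None, 44]
Definition: a tree is height-balanced if, at every node, |h(left) - h(right)| <= 1 (empty subtree has height -1).
Bottom-up per-node check:
  node 8: h_left=-1, h_right=-1, diff=0 [OK], height=0
  node 44: h_left=-1, h_right=-1, diff=0 [OK], height=0
  node 42: h_left=-1, h_right=0, diff=1 [OK], height=1
  node 11: h_left=0, h_right=1, diff=1 [OK], height=2
  node 1: h_left=-1, h_right=2, diff=3 [FAIL (|-1-2|=3 > 1)], height=3
Node 1 violates the condition: |-1 - 2| = 3 > 1.
Result: Not balanced


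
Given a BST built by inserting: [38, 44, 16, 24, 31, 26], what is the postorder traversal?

Tree insertion order: [38, 44, 16, 24, 31, 26]
Tree (level-order array): [38, 16, 44, None, 24, None, None, None, 31, 26]
Postorder traversal: [26, 31, 24, 16, 44, 38]


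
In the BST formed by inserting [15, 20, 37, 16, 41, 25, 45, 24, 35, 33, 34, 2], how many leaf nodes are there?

Tree built from: [15, 20, 37, 16, 41, 25, 45, 24, 35, 33, 34, 2]
Tree (level-order array): [15, 2, 20, None, None, 16, 37, None, None, 25, 41, 24, 35, None, 45, None, None, 33, None, None, None, None, 34]
Rule: A leaf has 0 children.
Per-node child counts:
  node 15: 2 child(ren)
  node 2: 0 child(ren)
  node 20: 2 child(ren)
  node 16: 0 child(ren)
  node 37: 2 child(ren)
  node 25: 2 child(ren)
  node 24: 0 child(ren)
  node 35: 1 child(ren)
  node 33: 1 child(ren)
  node 34: 0 child(ren)
  node 41: 1 child(ren)
  node 45: 0 child(ren)
Matching nodes: [2, 16, 24, 34, 45]
Count of leaf nodes: 5


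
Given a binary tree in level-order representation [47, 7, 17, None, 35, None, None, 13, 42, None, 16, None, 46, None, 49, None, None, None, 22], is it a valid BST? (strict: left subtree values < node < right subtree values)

Level-order array: [47, 7, 17, None, 35, None, None, 13, 42, None, 16, None, 46, None, 49, None, None, None, 22]
Validate using subtree bounds (lo, hi): at each node, require lo < value < hi,
then recurse left with hi=value and right with lo=value.
Preorder trace (stopping at first violation):
  at node 47 with bounds (-inf, +inf): OK
  at node 7 with bounds (-inf, 47): OK
  at node 35 with bounds (7, 47): OK
  at node 13 with bounds (7, 35): OK
  at node 16 with bounds (13, 35): OK
  at node 49 with bounds (16, 35): VIOLATION
Node 49 violates its bound: not (16 < 49 < 35).
Result: Not a valid BST


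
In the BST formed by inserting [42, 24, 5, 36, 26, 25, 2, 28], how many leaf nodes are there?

Tree built from: [42, 24, 5, 36, 26, 25, 2, 28]
Tree (level-order array): [42, 24, None, 5, 36, 2, None, 26, None, None, None, 25, 28]
Rule: A leaf has 0 children.
Per-node child counts:
  node 42: 1 child(ren)
  node 24: 2 child(ren)
  node 5: 1 child(ren)
  node 2: 0 child(ren)
  node 36: 1 child(ren)
  node 26: 2 child(ren)
  node 25: 0 child(ren)
  node 28: 0 child(ren)
Matching nodes: [2, 25, 28]
Count of leaf nodes: 3


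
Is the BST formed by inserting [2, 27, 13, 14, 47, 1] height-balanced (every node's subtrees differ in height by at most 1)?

Tree (level-order array): [2, 1, 27, None, None, 13, 47, None, 14]
Definition: a tree is height-balanced if, at every node, |h(left) - h(right)| <= 1 (empty subtree has height -1).
Bottom-up per-node check:
  node 1: h_left=-1, h_right=-1, diff=0 [OK], height=0
  node 14: h_left=-1, h_right=-1, diff=0 [OK], height=0
  node 13: h_left=-1, h_right=0, diff=1 [OK], height=1
  node 47: h_left=-1, h_right=-1, diff=0 [OK], height=0
  node 27: h_left=1, h_right=0, diff=1 [OK], height=2
  node 2: h_left=0, h_right=2, diff=2 [FAIL (|0-2|=2 > 1)], height=3
Node 2 violates the condition: |0 - 2| = 2 > 1.
Result: Not balanced


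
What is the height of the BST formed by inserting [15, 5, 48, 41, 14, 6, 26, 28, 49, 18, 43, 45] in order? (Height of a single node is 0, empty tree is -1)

Insertion order: [15, 5, 48, 41, 14, 6, 26, 28, 49, 18, 43, 45]
Tree (level-order array): [15, 5, 48, None, 14, 41, 49, 6, None, 26, 43, None, None, None, None, 18, 28, None, 45]
Compute height bottom-up (empty subtree = -1):
  height(6) = 1 + max(-1, -1) = 0
  height(14) = 1 + max(0, -1) = 1
  height(5) = 1 + max(-1, 1) = 2
  height(18) = 1 + max(-1, -1) = 0
  height(28) = 1 + max(-1, -1) = 0
  height(26) = 1 + max(0, 0) = 1
  height(45) = 1 + max(-1, -1) = 0
  height(43) = 1 + max(-1, 0) = 1
  height(41) = 1 + max(1, 1) = 2
  height(49) = 1 + max(-1, -1) = 0
  height(48) = 1 + max(2, 0) = 3
  height(15) = 1 + max(2, 3) = 4
Height = 4


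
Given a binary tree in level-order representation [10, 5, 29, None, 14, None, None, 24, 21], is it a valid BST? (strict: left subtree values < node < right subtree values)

Level-order array: [10, 5, 29, None, 14, None, None, 24, 21]
Validate using subtree bounds (lo, hi): at each node, require lo < value < hi,
then recurse left with hi=value and right with lo=value.
Preorder trace (stopping at first violation):
  at node 10 with bounds (-inf, +inf): OK
  at node 5 with bounds (-inf, 10): OK
  at node 14 with bounds (5, 10): VIOLATION
Node 14 violates its bound: not (5 < 14 < 10).
Result: Not a valid BST


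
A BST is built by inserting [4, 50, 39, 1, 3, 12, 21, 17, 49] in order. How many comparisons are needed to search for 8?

Search path for 8: 4 -> 50 -> 39 -> 12
Found: False
Comparisons: 4


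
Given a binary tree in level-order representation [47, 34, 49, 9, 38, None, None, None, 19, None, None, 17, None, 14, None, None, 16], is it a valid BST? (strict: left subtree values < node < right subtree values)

Level-order array: [47, 34, 49, 9, 38, None, None, None, 19, None, None, 17, None, 14, None, None, 16]
Validate using subtree bounds (lo, hi): at each node, require lo < value < hi,
then recurse left with hi=value and right with lo=value.
Preorder trace (stopping at first violation):
  at node 47 with bounds (-inf, +inf): OK
  at node 34 with bounds (-inf, 47): OK
  at node 9 with bounds (-inf, 34): OK
  at node 19 with bounds (9, 34): OK
  at node 17 with bounds (9, 19): OK
  at node 14 with bounds (9, 17): OK
  at node 16 with bounds (14, 17): OK
  at node 38 with bounds (34, 47): OK
  at node 49 with bounds (47, +inf): OK
No violation found at any node.
Result: Valid BST


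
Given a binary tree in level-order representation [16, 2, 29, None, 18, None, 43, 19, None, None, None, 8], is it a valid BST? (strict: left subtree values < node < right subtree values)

Level-order array: [16, 2, 29, None, 18, None, 43, 19, None, None, None, 8]
Validate using subtree bounds (lo, hi): at each node, require lo < value < hi,
then recurse left with hi=value and right with lo=value.
Preorder trace (stopping at first violation):
  at node 16 with bounds (-inf, +inf): OK
  at node 2 with bounds (-inf, 16): OK
  at node 18 with bounds (2, 16): VIOLATION
Node 18 violates its bound: not (2 < 18 < 16).
Result: Not a valid BST


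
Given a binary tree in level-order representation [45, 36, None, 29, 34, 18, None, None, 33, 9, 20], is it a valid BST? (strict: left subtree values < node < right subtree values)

Level-order array: [45, 36, None, 29, 34, 18, None, None, 33, 9, 20]
Validate using subtree bounds (lo, hi): at each node, require lo < value < hi,
then recurse left with hi=value and right with lo=value.
Preorder trace (stopping at first violation):
  at node 45 with bounds (-inf, +inf): OK
  at node 36 with bounds (-inf, 45): OK
  at node 29 with bounds (-inf, 36): OK
  at node 18 with bounds (-inf, 29): OK
  at node 9 with bounds (-inf, 18): OK
  at node 20 with bounds (18, 29): OK
  at node 34 with bounds (36, 45): VIOLATION
Node 34 violates its bound: not (36 < 34 < 45).
Result: Not a valid BST


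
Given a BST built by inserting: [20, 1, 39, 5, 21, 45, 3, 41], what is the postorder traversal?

Tree insertion order: [20, 1, 39, 5, 21, 45, 3, 41]
Tree (level-order array): [20, 1, 39, None, 5, 21, 45, 3, None, None, None, 41]
Postorder traversal: [3, 5, 1, 21, 41, 45, 39, 20]


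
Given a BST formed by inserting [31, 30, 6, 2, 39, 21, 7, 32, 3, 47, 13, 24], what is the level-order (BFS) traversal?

Tree insertion order: [31, 30, 6, 2, 39, 21, 7, 32, 3, 47, 13, 24]
Tree (level-order array): [31, 30, 39, 6, None, 32, 47, 2, 21, None, None, None, None, None, 3, 7, 24, None, None, None, 13]
BFS from the root, enqueuing left then right child of each popped node:
  queue [31] -> pop 31, enqueue [30, 39], visited so far: [31]
  queue [30, 39] -> pop 30, enqueue [6], visited so far: [31, 30]
  queue [39, 6] -> pop 39, enqueue [32, 47], visited so far: [31, 30, 39]
  queue [6, 32, 47] -> pop 6, enqueue [2, 21], visited so far: [31, 30, 39, 6]
  queue [32, 47, 2, 21] -> pop 32, enqueue [none], visited so far: [31, 30, 39, 6, 32]
  queue [47, 2, 21] -> pop 47, enqueue [none], visited so far: [31, 30, 39, 6, 32, 47]
  queue [2, 21] -> pop 2, enqueue [3], visited so far: [31, 30, 39, 6, 32, 47, 2]
  queue [21, 3] -> pop 21, enqueue [7, 24], visited so far: [31, 30, 39, 6, 32, 47, 2, 21]
  queue [3, 7, 24] -> pop 3, enqueue [none], visited so far: [31, 30, 39, 6, 32, 47, 2, 21, 3]
  queue [7, 24] -> pop 7, enqueue [13], visited so far: [31, 30, 39, 6, 32, 47, 2, 21, 3, 7]
  queue [24, 13] -> pop 24, enqueue [none], visited so far: [31, 30, 39, 6, 32, 47, 2, 21, 3, 7, 24]
  queue [13] -> pop 13, enqueue [none], visited so far: [31, 30, 39, 6, 32, 47, 2, 21, 3, 7, 24, 13]
Result: [31, 30, 39, 6, 32, 47, 2, 21, 3, 7, 24, 13]


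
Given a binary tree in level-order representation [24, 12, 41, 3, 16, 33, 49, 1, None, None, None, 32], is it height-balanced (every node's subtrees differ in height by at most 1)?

Tree (level-order array): [24, 12, 41, 3, 16, 33, 49, 1, None, None, None, 32]
Definition: a tree is height-balanced if, at every node, |h(left) - h(right)| <= 1 (empty subtree has height -1).
Bottom-up per-node check:
  node 1: h_left=-1, h_right=-1, diff=0 [OK], height=0
  node 3: h_left=0, h_right=-1, diff=1 [OK], height=1
  node 16: h_left=-1, h_right=-1, diff=0 [OK], height=0
  node 12: h_left=1, h_right=0, diff=1 [OK], height=2
  node 32: h_left=-1, h_right=-1, diff=0 [OK], height=0
  node 33: h_left=0, h_right=-1, diff=1 [OK], height=1
  node 49: h_left=-1, h_right=-1, diff=0 [OK], height=0
  node 41: h_left=1, h_right=0, diff=1 [OK], height=2
  node 24: h_left=2, h_right=2, diff=0 [OK], height=3
All nodes satisfy the balance condition.
Result: Balanced


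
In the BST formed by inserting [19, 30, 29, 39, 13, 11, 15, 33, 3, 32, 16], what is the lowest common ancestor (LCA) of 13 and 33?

Tree insertion order: [19, 30, 29, 39, 13, 11, 15, 33, 3, 32, 16]
Tree (level-order array): [19, 13, 30, 11, 15, 29, 39, 3, None, None, 16, None, None, 33, None, None, None, None, None, 32]
In a BST, the LCA of p=13, q=33 is the first node v on the
root-to-leaf path with p <= v <= q (go left if both < v, right if both > v).
Walk from root:
  at 19: 13 <= 19 <= 33, this is the LCA
LCA = 19


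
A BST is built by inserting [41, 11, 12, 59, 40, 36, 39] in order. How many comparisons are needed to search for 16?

Search path for 16: 41 -> 11 -> 12 -> 40 -> 36
Found: False
Comparisons: 5


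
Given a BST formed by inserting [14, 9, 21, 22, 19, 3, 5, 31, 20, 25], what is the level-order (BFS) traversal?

Tree insertion order: [14, 9, 21, 22, 19, 3, 5, 31, 20, 25]
Tree (level-order array): [14, 9, 21, 3, None, 19, 22, None, 5, None, 20, None, 31, None, None, None, None, 25]
BFS from the root, enqueuing left then right child of each popped node:
  queue [14] -> pop 14, enqueue [9, 21], visited so far: [14]
  queue [9, 21] -> pop 9, enqueue [3], visited so far: [14, 9]
  queue [21, 3] -> pop 21, enqueue [19, 22], visited so far: [14, 9, 21]
  queue [3, 19, 22] -> pop 3, enqueue [5], visited so far: [14, 9, 21, 3]
  queue [19, 22, 5] -> pop 19, enqueue [20], visited so far: [14, 9, 21, 3, 19]
  queue [22, 5, 20] -> pop 22, enqueue [31], visited so far: [14, 9, 21, 3, 19, 22]
  queue [5, 20, 31] -> pop 5, enqueue [none], visited so far: [14, 9, 21, 3, 19, 22, 5]
  queue [20, 31] -> pop 20, enqueue [none], visited so far: [14, 9, 21, 3, 19, 22, 5, 20]
  queue [31] -> pop 31, enqueue [25], visited so far: [14, 9, 21, 3, 19, 22, 5, 20, 31]
  queue [25] -> pop 25, enqueue [none], visited so far: [14, 9, 21, 3, 19, 22, 5, 20, 31, 25]
Result: [14, 9, 21, 3, 19, 22, 5, 20, 31, 25]


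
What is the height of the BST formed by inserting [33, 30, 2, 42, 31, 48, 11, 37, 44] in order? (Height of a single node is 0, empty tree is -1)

Insertion order: [33, 30, 2, 42, 31, 48, 11, 37, 44]
Tree (level-order array): [33, 30, 42, 2, 31, 37, 48, None, 11, None, None, None, None, 44]
Compute height bottom-up (empty subtree = -1):
  height(11) = 1 + max(-1, -1) = 0
  height(2) = 1 + max(-1, 0) = 1
  height(31) = 1 + max(-1, -1) = 0
  height(30) = 1 + max(1, 0) = 2
  height(37) = 1 + max(-1, -1) = 0
  height(44) = 1 + max(-1, -1) = 0
  height(48) = 1 + max(0, -1) = 1
  height(42) = 1 + max(0, 1) = 2
  height(33) = 1 + max(2, 2) = 3
Height = 3


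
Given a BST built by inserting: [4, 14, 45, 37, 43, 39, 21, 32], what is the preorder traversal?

Tree insertion order: [4, 14, 45, 37, 43, 39, 21, 32]
Tree (level-order array): [4, None, 14, None, 45, 37, None, 21, 43, None, 32, 39]
Preorder traversal: [4, 14, 45, 37, 21, 32, 43, 39]


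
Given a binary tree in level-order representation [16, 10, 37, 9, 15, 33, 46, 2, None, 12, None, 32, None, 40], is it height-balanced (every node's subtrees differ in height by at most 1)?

Tree (level-order array): [16, 10, 37, 9, 15, 33, 46, 2, None, 12, None, 32, None, 40]
Definition: a tree is height-balanced if, at every node, |h(left) - h(right)| <= 1 (empty subtree has height -1).
Bottom-up per-node check:
  node 2: h_left=-1, h_right=-1, diff=0 [OK], height=0
  node 9: h_left=0, h_right=-1, diff=1 [OK], height=1
  node 12: h_left=-1, h_right=-1, diff=0 [OK], height=0
  node 15: h_left=0, h_right=-1, diff=1 [OK], height=1
  node 10: h_left=1, h_right=1, diff=0 [OK], height=2
  node 32: h_left=-1, h_right=-1, diff=0 [OK], height=0
  node 33: h_left=0, h_right=-1, diff=1 [OK], height=1
  node 40: h_left=-1, h_right=-1, diff=0 [OK], height=0
  node 46: h_left=0, h_right=-1, diff=1 [OK], height=1
  node 37: h_left=1, h_right=1, diff=0 [OK], height=2
  node 16: h_left=2, h_right=2, diff=0 [OK], height=3
All nodes satisfy the balance condition.
Result: Balanced


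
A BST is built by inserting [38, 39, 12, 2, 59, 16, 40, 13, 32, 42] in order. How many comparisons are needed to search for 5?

Search path for 5: 38 -> 12 -> 2
Found: False
Comparisons: 3


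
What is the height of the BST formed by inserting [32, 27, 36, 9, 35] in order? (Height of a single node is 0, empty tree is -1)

Insertion order: [32, 27, 36, 9, 35]
Tree (level-order array): [32, 27, 36, 9, None, 35]
Compute height bottom-up (empty subtree = -1):
  height(9) = 1 + max(-1, -1) = 0
  height(27) = 1 + max(0, -1) = 1
  height(35) = 1 + max(-1, -1) = 0
  height(36) = 1 + max(0, -1) = 1
  height(32) = 1 + max(1, 1) = 2
Height = 2


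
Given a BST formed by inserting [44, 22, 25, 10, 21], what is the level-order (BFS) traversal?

Tree insertion order: [44, 22, 25, 10, 21]
Tree (level-order array): [44, 22, None, 10, 25, None, 21]
BFS from the root, enqueuing left then right child of each popped node:
  queue [44] -> pop 44, enqueue [22], visited so far: [44]
  queue [22] -> pop 22, enqueue [10, 25], visited so far: [44, 22]
  queue [10, 25] -> pop 10, enqueue [21], visited so far: [44, 22, 10]
  queue [25, 21] -> pop 25, enqueue [none], visited so far: [44, 22, 10, 25]
  queue [21] -> pop 21, enqueue [none], visited so far: [44, 22, 10, 25, 21]
Result: [44, 22, 10, 25, 21]


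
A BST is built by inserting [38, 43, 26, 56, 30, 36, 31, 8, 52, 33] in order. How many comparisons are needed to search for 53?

Search path for 53: 38 -> 43 -> 56 -> 52
Found: False
Comparisons: 4


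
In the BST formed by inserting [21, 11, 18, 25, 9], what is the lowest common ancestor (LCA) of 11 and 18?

Tree insertion order: [21, 11, 18, 25, 9]
Tree (level-order array): [21, 11, 25, 9, 18]
In a BST, the LCA of p=11, q=18 is the first node v on the
root-to-leaf path with p <= v <= q (go left if both < v, right if both > v).
Walk from root:
  at 21: both 11 and 18 < 21, go left
  at 11: 11 <= 11 <= 18, this is the LCA
LCA = 11


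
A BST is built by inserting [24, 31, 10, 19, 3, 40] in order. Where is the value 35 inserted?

Starting tree (level order): [24, 10, 31, 3, 19, None, 40]
Insertion path: 24 -> 31 -> 40
Result: insert 35 as left child of 40
Final tree (level order): [24, 10, 31, 3, 19, None, 40, None, None, None, None, 35]


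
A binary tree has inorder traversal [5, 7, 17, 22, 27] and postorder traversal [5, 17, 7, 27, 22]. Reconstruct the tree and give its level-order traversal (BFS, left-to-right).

Inorder:   [5, 7, 17, 22, 27]
Postorder: [5, 17, 7, 27, 22]
Algorithm: postorder visits root last, so walk postorder right-to-left;
each value is the root of the current inorder slice — split it at that
value, recurse on the right subtree first, then the left.
Recursive splits:
  root=22; inorder splits into left=[5, 7, 17], right=[27]
  root=27; inorder splits into left=[], right=[]
  root=7; inorder splits into left=[5], right=[17]
  root=17; inorder splits into left=[], right=[]
  root=5; inorder splits into left=[], right=[]
Reconstructed level-order: [22, 7, 27, 5, 17]


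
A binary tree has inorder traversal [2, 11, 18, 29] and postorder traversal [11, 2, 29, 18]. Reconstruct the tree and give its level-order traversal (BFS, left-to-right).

Inorder:   [2, 11, 18, 29]
Postorder: [11, 2, 29, 18]
Algorithm: postorder visits root last, so walk postorder right-to-left;
each value is the root of the current inorder slice — split it at that
value, recurse on the right subtree first, then the left.
Recursive splits:
  root=18; inorder splits into left=[2, 11], right=[29]
  root=29; inorder splits into left=[], right=[]
  root=2; inorder splits into left=[], right=[11]
  root=11; inorder splits into left=[], right=[]
Reconstructed level-order: [18, 2, 29, 11]


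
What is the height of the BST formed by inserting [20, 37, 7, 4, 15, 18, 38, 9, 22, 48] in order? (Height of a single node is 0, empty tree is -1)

Insertion order: [20, 37, 7, 4, 15, 18, 38, 9, 22, 48]
Tree (level-order array): [20, 7, 37, 4, 15, 22, 38, None, None, 9, 18, None, None, None, 48]
Compute height bottom-up (empty subtree = -1):
  height(4) = 1 + max(-1, -1) = 0
  height(9) = 1 + max(-1, -1) = 0
  height(18) = 1 + max(-1, -1) = 0
  height(15) = 1 + max(0, 0) = 1
  height(7) = 1 + max(0, 1) = 2
  height(22) = 1 + max(-1, -1) = 0
  height(48) = 1 + max(-1, -1) = 0
  height(38) = 1 + max(-1, 0) = 1
  height(37) = 1 + max(0, 1) = 2
  height(20) = 1 + max(2, 2) = 3
Height = 3


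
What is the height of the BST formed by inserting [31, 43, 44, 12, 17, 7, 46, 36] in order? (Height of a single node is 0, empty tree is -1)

Insertion order: [31, 43, 44, 12, 17, 7, 46, 36]
Tree (level-order array): [31, 12, 43, 7, 17, 36, 44, None, None, None, None, None, None, None, 46]
Compute height bottom-up (empty subtree = -1):
  height(7) = 1 + max(-1, -1) = 0
  height(17) = 1 + max(-1, -1) = 0
  height(12) = 1 + max(0, 0) = 1
  height(36) = 1 + max(-1, -1) = 0
  height(46) = 1 + max(-1, -1) = 0
  height(44) = 1 + max(-1, 0) = 1
  height(43) = 1 + max(0, 1) = 2
  height(31) = 1 + max(1, 2) = 3
Height = 3


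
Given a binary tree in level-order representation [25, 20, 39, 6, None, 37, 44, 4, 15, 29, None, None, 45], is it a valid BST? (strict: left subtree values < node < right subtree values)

Level-order array: [25, 20, 39, 6, None, 37, 44, 4, 15, 29, None, None, 45]
Validate using subtree bounds (lo, hi): at each node, require lo < value < hi,
then recurse left with hi=value and right with lo=value.
Preorder trace (stopping at first violation):
  at node 25 with bounds (-inf, +inf): OK
  at node 20 with bounds (-inf, 25): OK
  at node 6 with bounds (-inf, 20): OK
  at node 4 with bounds (-inf, 6): OK
  at node 15 with bounds (6, 20): OK
  at node 39 with bounds (25, +inf): OK
  at node 37 with bounds (25, 39): OK
  at node 29 with bounds (25, 37): OK
  at node 44 with bounds (39, +inf): OK
  at node 45 with bounds (44, +inf): OK
No violation found at any node.
Result: Valid BST


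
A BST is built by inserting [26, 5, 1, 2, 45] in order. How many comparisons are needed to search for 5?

Search path for 5: 26 -> 5
Found: True
Comparisons: 2


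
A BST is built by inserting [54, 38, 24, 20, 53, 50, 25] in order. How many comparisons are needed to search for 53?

Search path for 53: 54 -> 38 -> 53
Found: True
Comparisons: 3


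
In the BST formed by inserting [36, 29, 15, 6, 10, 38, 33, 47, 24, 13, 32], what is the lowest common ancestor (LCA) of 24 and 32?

Tree insertion order: [36, 29, 15, 6, 10, 38, 33, 47, 24, 13, 32]
Tree (level-order array): [36, 29, 38, 15, 33, None, 47, 6, 24, 32, None, None, None, None, 10, None, None, None, None, None, 13]
In a BST, the LCA of p=24, q=32 is the first node v on the
root-to-leaf path with p <= v <= q (go left if both < v, right if both > v).
Walk from root:
  at 36: both 24 and 32 < 36, go left
  at 29: 24 <= 29 <= 32, this is the LCA
LCA = 29


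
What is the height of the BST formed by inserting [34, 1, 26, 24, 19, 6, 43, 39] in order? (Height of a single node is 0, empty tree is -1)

Insertion order: [34, 1, 26, 24, 19, 6, 43, 39]
Tree (level-order array): [34, 1, 43, None, 26, 39, None, 24, None, None, None, 19, None, 6]
Compute height bottom-up (empty subtree = -1):
  height(6) = 1 + max(-1, -1) = 0
  height(19) = 1 + max(0, -1) = 1
  height(24) = 1 + max(1, -1) = 2
  height(26) = 1 + max(2, -1) = 3
  height(1) = 1 + max(-1, 3) = 4
  height(39) = 1 + max(-1, -1) = 0
  height(43) = 1 + max(0, -1) = 1
  height(34) = 1 + max(4, 1) = 5
Height = 5


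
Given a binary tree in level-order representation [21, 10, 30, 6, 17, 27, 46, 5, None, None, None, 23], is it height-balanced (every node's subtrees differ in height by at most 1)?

Tree (level-order array): [21, 10, 30, 6, 17, 27, 46, 5, None, None, None, 23]
Definition: a tree is height-balanced if, at every node, |h(left) - h(right)| <= 1 (empty subtree has height -1).
Bottom-up per-node check:
  node 5: h_left=-1, h_right=-1, diff=0 [OK], height=0
  node 6: h_left=0, h_right=-1, diff=1 [OK], height=1
  node 17: h_left=-1, h_right=-1, diff=0 [OK], height=0
  node 10: h_left=1, h_right=0, diff=1 [OK], height=2
  node 23: h_left=-1, h_right=-1, diff=0 [OK], height=0
  node 27: h_left=0, h_right=-1, diff=1 [OK], height=1
  node 46: h_left=-1, h_right=-1, diff=0 [OK], height=0
  node 30: h_left=1, h_right=0, diff=1 [OK], height=2
  node 21: h_left=2, h_right=2, diff=0 [OK], height=3
All nodes satisfy the balance condition.
Result: Balanced


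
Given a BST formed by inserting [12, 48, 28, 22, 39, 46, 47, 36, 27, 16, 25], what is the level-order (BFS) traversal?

Tree insertion order: [12, 48, 28, 22, 39, 46, 47, 36, 27, 16, 25]
Tree (level-order array): [12, None, 48, 28, None, 22, 39, 16, 27, 36, 46, None, None, 25, None, None, None, None, 47]
BFS from the root, enqueuing left then right child of each popped node:
  queue [12] -> pop 12, enqueue [48], visited so far: [12]
  queue [48] -> pop 48, enqueue [28], visited so far: [12, 48]
  queue [28] -> pop 28, enqueue [22, 39], visited so far: [12, 48, 28]
  queue [22, 39] -> pop 22, enqueue [16, 27], visited so far: [12, 48, 28, 22]
  queue [39, 16, 27] -> pop 39, enqueue [36, 46], visited so far: [12, 48, 28, 22, 39]
  queue [16, 27, 36, 46] -> pop 16, enqueue [none], visited so far: [12, 48, 28, 22, 39, 16]
  queue [27, 36, 46] -> pop 27, enqueue [25], visited so far: [12, 48, 28, 22, 39, 16, 27]
  queue [36, 46, 25] -> pop 36, enqueue [none], visited so far: [12, 48, 28, 22, 39, 16, 27, 36]
  queue [46, 25] -> pop 46, enqueue [47], visited so far: [12, 48, 28, 22, 39, 16, 27, 36, 46]
  queue [25, 47] -> pop 25, enqueue [none], visited so far: [12, 48, 28, 22, 39, 16, 27, 36, 46, 25]
  queue [47] -> pop 47, enqueue [none], visited so far: [12, 48, 28, 22, 39, 16, 27, 36, 46, 25, 47]
Result: [12, 48, 28, 22, 39, 16, 27, 36, 46, 25, 47]
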